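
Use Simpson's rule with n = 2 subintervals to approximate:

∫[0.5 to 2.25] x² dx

f(x) = x²
a = 0.5, b = 2.25, n = 2
h = (b - a)/n = 0.875000

Simpson's rule: (h/3)[f(x₀) + 4f(x₁) + 2f(x₂) + ... + f(xₙ)]

x_0 = 0.5000, f(x_0) = 0.250000, coefficient = 1
x_1 = 1.3750, f(x_1) = 1.890625, coefficient = 4
x_2 = 2.2500, f(x_2) = 5.062500, coefficient = 1

I ≈ (0.875000/3) × 12.875000 = 3.755208
Exact value: 3.755208
Error: 0.000000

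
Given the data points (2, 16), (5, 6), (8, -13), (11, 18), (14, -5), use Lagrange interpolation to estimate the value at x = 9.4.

Lagrange interpolation formula:
P(x) = Σ yᵢ × Lᵢ(x)
where Lᵢ(x) = Π_{j≠i} (x - xⱼ)/(xᵢ - xⱼ)

L_0(9.4) = (9.4 - 5)/(2 - 5) × (9.4 - 8)/(2 - 8) × (9.4 - 11)/(2 - 11) × (9.4 - 14)/(2 - 14) = 0.023322
L_1(9.4) = (9.4 - 2)/(5 - 2) × (9.4 - 8)/(5 - 8) × (9.4 - 11)/(5 - 11) × (9.4 - 14)/(5 - 14) = -0.156892
L_2(9.4) = (9.4 - 2)/(8 - 2) × (9.4 - 5)/(8 - 5) × (9.4 - 11)/(8 - 11) × (9.4 - 14)/(8 - 14) = 0.739635
L_3(9.4) = (9.4 - 2)/(11 - 2) × (9.4 - 5)/(11 - 5) × (9.4 - 8)/(11 - 8) × (9.4 - 14)/(11 - 14) = 0.431453
L_4(9.4) = (9.4 - 2)/(14 - 2) × (9.4 - 5)/(14 - 5) × (9.4 - 8)/(14 - 8) × (9.4 - 11)/(14 - 11) = -0.037518

P(9.4) = 16×L_0(9.4) + 6×L_1(9.4) + (-13)×L_2(9.4) + 18×L_3(9.4) + (-5)×L_4(9.4)
P(9.4) = -2.229702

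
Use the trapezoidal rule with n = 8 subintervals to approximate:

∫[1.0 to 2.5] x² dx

f(x) = x²
a = 1.0, b = 2.5, n = 8
h = (b - a)/n = 0.187500

Trapezoidal rule: (h/2)[f(x₀) + 2f(x₁) + 2f(x₂) + ... + f(xₙ)]

x_0 = 1.0000, f(x_0) = 1.000000, coefficient = 1
x_1 = 1.1875, f(x_1) = 1.410156, coefficient = 2
x_2 = 1.3750, f(x_2) = 1.890625, coefficient = 2
x_3 = 1.5625, f(x_3) = 2.441406, coefficient = 2
x_4 = 1.7500, f(x_4) = 3.062500, coefficient = 2
x_5 = 1.9375, f(x_5) = 3.753906, coefficient = 2
x_6 = 2.1250, f(x_6) = 4.515625, coefficient = 2
x_7 = 2.3125, f(x_7) = 5.347656, coefficient = 2
x_8 = 2.5000, f(x_8) = 6.250000, coefficient = 1

I ≈ (0.187500/2) × 52.093750 = 4.883789
Exact value: 4.875000
Error: 0.008789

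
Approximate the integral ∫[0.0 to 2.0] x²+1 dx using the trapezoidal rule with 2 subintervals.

f(x) = x²+1
a = 0.0, b = 2.0, n = 2
h = (b - a)/n = 1.000000

Trapezoidal rule: (h/2)[f(x₀) + 2f(x₁) + 2f(x₂) + ... + f(xₙ)]

x_0 = 0.0000, f(x_0) = 1.000000, coefficient = 1
x_1 = 1.0000, f(x_1) = 2.000000, coefficient = 2
x_2 = 2.0000, f(x_2) = 5.000000, coefficient = 1

I ≈ (1.000000/2) × 10.000000 = 5.000000
Exact value: 4.666667
Error: 0.333333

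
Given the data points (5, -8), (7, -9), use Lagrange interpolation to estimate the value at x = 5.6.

Lagrange interpolation formula:
P(x) = Σ yᵢ × Lᵢ(x)
where Lᵢ(x) = Π_{j≠i} (x - xⱼ)/(xᵢ - xⱼ)

L_0(5.6) = (5.6 - 7)/(5 - 7) = 0.700000
L_1(5.6) = (5.6 - 5)/(7 - 5) = 0.300000

P(5.6) = (-8)×L_0(5.6) + (-9)×L_1(5.6)
P(5.6) = -8.300000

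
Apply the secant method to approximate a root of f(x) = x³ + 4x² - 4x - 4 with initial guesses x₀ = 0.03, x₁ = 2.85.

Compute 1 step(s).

f(x) = x³ + 4x² - 4x - 4
x₀ = 0.03, x₁ = 2.85

Secant formula: x_{n+1} = x_n - f(x_n)(x_n - x_{n-1})/(f(x_n) - f(x_{n-1}))

Iteration 1:
  f(0.030000) = -4.116373
  f(2.850000) = 40.239125
  x_2 = 2.850000 - 40.239125×(2.850000 - 0.030000)/(40.239125 - (-4.116373))
       = 0.291708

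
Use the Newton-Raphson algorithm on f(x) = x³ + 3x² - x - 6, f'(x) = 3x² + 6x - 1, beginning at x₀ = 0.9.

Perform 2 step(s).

f(x) = x³ + 3x² - x - 6
f'(x) = 3x² + 6x - 1
x₀ = 0.9

Newton-Raphson formula: x_{n+1} = x_n - f(x_n)/f'(x_n)

Iteration 1:
  f(0.900000) = -3.741000
  f'(0.900000) = 6.830000
  x_1 = 0.900000 - (-3.741000)/6.830000 = 1.447731
Iteration 2:
  f(1.447731) = 1.874374
  f'(1.447731) = 13.974155
  x_2 = 1.447731 - 1.874374/13.974155 = 1.313599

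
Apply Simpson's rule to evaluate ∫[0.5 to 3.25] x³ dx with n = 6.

f(x) = x³
a = 0.5, b = 3.25, n = 6
h = (b - a)/n = 0.458333

Simpson's rule: (h/3)[f(x₀) + 4f(x₁) + 2f(x₂) + ... + f(xₙ)]

x_0 = 0.5000, f(x_0) = 0.125000, coefficient = 1
x_1 = 0.9583, f(x_1) = 0.880136, coefficient = 4
x_2 = 1.4167, f(x_2) = 2.843171, coefficient = 2
x_3 = 1.8750, f(x_3) = 6.591797, coefficient = 4
x_4 = 2.3333, f(x_4) = 12.703704, coefficient = 2
x_5 = 2.7917, f(x_5) = 21.756583, coefficient = 4
x_6 = 3.2500, f(x_6) = 34.328125, coefficient = 1

I ≈ (0.458333/3) × 182.460937 = 27.875977
Exact value: 27.875977
Error: 0.000000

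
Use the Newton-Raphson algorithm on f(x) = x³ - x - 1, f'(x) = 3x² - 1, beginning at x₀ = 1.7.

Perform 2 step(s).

f(x) = x³ - x - 1
f'(x) = 3x² - 1
x₀ = 1.7

Newton-Raphson formula: x_{n+1} = x_n - f(x_n)/f'(x_n)

Iteration 1:
  f(1.700000) = 2.213000
  f'(1.700000) = 7.670000
  x_1 = 1.700000 - 2.213000/7.670000 = 1.411473
Iteration 2:
  f(1.411473) = 0.400544
  f'(1.411473) = 4.976770
  x_2 = 1.411473 - 0.400544/4.976770 = 1.330991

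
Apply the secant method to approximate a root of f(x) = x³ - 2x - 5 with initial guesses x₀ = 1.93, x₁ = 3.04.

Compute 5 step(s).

f(x) = x³ - 2x - 5
x₀ = 1.93, x₁ = 3.04

Secant formula: x_{n+1} = x_n - f(x_n)(x_n - x_{n-1})/(f(x_n) - f(x_{n-1}))

Iteration 1:
  f(1.930000) = -1.670943
  f(3.040000) = 17.014464
  x_2 = 3.040000 - 17.014464×(3.040000 - 1.930000)/(17.014464 - (-1.670943))
       = 2.029262
Iteration 2:
  f(3.040000) = 17.014464
  f(2.029262) = -0.702220
  x_3 = 2.029262 - (-0.702220)×(2.029262 - 3.040000)/(-0.702220 - 17.014464)
       = 2.069323
Iteration 3:
  f(2.029262) = -0.702220
  f(2.069323) = -0.277598
  x_4 = 2.069323 - (-0.277598)×(2.069323 - 2.029262)/(-0.277598 - (-0.702220))
       = 2.095514
Iteration 4:
  f(2.069323) = -0.277598
  f(2.095514) = 0.010748
  x_5 = 2.095514 - 0.010748×(2.095514 - 2.069323)/(0.010748 - (-0.277598))
       = 2.094538
Iteration 5:
  f(2.095514) = 0.010748
  f(2.094538) = -0.000154
  x_6 = 2.094538 - (-0.000154)×(2.094538 - 2.095514)/(-0.000154 - 0.010748)
       = 2.094551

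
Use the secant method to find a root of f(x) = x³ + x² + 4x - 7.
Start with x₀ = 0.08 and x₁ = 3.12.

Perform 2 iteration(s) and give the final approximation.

f(x) = x³ + x² + 4x - 7
x₀ = 0.08, x₁ = 3.12

Secant formula: x_{n+1} = x_n - f(x_n)(x_n - x_{n-1})/(f(x_n) - f(x_{n-1}))

Iteration 1:
  f(0.080000) = -6.673088
  f(3.120000) = 45.585728
  x_2 = 3.120000 - 45.585728×(3.120000 - 0.080000)/(45.585728 - (-6.673088))
       = 0.468187
Iteration 2:
  f(3.120000) = 45.585728
  f(0.468187) = -4.805427
  x_3 = 0.468187 - (-4.805427)×(0.468187 - 3.120000)/(-4.805427 - 45.585728)
       = 0.721070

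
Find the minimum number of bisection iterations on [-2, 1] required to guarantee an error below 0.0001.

We need (b-a)/2^n ≤ 0.0001
(1 - (-2))/2^n ≤ 0.0001
3/2^n ≤ 0.0001
2^n ≥ 30000
n ≥ log₂(30000) = 14.87
n ≥ 15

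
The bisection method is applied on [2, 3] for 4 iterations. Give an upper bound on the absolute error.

Bisection error bound: |error| ≤ (b-a)/2^n
|error| ≤ (3 - 2)/2^4 = 1/2^4
|error| ≤ 0.0625000000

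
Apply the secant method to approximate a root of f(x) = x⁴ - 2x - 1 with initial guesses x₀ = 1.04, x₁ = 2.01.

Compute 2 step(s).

f(x) = x⁴ - 2x - 1
x₀ = 1.04, x₁ = 2.01

Secant formula: x_{n+1} = x_n - f(x_n)(x_n - x_{n-1})/(f(x_n) - f(x_{n-1}))

Iteration 1:
  f(1.040000) = -1.910141
  f(2.010000) = 11.302408
  x_2 = 2.010000 - 11.302408×(2.010000 - 1.040000)/(11.302408 - (-1.910141))
       = 1.180233
Iteration 2:
  f(2.010000) = 11.302408
  f(1.180233) = -1.420156
  x_3 = 1.180233 - (-1.420156)×(1.180233 - 2.010000)/(-1.420156 - 11.302408)
       = 1.272856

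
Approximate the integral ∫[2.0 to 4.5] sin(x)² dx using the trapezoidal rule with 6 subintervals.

f(x) = sin(x)²
a = 2.0, b = 4.5, n = 6
h = (b - a)/n = 0.416667

Trapezoidal rule: (h/2)[f(x₀) + 2f(x₁) + 2f(x₂) + ... + f(xₙ)]

x_0 = 2.0000, f(x_0) = 0.826822, coefficient = 1
x_1 = 2.4167, f(x_1) = 0.439675, coefficient = 2
x_2 = 2.8333, f(x_2) = 0.092052, coefficient = 2
x_3 = 3.2500, f(x_3) = 0.011706, coefficient = 2
x_4 = 3.6667, f(x_4) = 0.251279, coefficient = 2
x_5 = 4.0833, f(x_5) = 0.653807, coefficient = 2
x_6 = 4.5000, f(x_6) = 0.955565, coefficient = 1

I ≈ (0.416667/2) × 4.679425 = 0.974880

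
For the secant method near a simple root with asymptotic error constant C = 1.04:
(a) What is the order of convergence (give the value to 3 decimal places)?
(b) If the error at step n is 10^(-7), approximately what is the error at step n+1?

(a) Secant method has superlinear convergence with order φ = (1+√5)/2 ≈ 1.618.
    This means |e_{n+1}| ≈ C|e_n|^1.618.

(b) With |e_n| = 10^(-7) and C = 1.04:
    |e_{n+1}| ≈ 1.04 × (10^(-7))^1.618 = 1.04 × 10^(-11.33)

(a) ≈ 1.618 (golden ratio); (b) |e_{n+1}| ≈ 4.907e-12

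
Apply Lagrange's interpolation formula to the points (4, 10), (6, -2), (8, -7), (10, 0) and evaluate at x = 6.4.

Lagrange interpolation formula:
P(x) = Σ yᵢ × Lᵢ(x)
where Lᵢ(x) = Π_{j≠i} (x - xⱼ)/(xᵢ - xⱼ)

L_0(6.4) = (6.4 - 6)/(4 - 6) × (6.4 - 8)/(4 - 8) × (6.4 - 10)/(4 - 10) = -0.048000
L_1(6.4) = (6.4 - 4)/(6 - 4) × (6.4 - 8)/(6 - 8) × (6.4 - 10)/(6 - 10) = 0.864000
L_2(6.4) = (6.4 - 4)/(8 - 4) × (6.4 - 6)/(8 - 6) × (6.4 - 10)/(8 - 10) = 0.216000
L_3(6.4) = (6.4 - 4)/(10 - 4) × (6.4 - 6)/(10 - 6) × (6.4 - 8)/(10 - 8) = -0.032000

P(6.4) = 10×L_0(6.4) + (-2)×L_1(6.4) + (-7)×L_2(6.4) + 0×L_3(6.4)
P(6.4) = -3.720000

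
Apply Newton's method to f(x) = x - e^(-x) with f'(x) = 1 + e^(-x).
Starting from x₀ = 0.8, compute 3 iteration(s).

f(x) = x - e^(-x)
f'(x) = 1 + e^(-x)
x₀ = 0.8

Newton-Raphson formula: x_{n+1} = x_n - f(x_n)/f'(x_n)

Iteration 1:
  f(0.800000) = 0.350671
  f'(0.800000) = 1.449329
  x_1 = 0.800000 - 0.350671/1.449329 = 0.558046
Iteration 2:
  f(0.558046) = -0.014280
  f'(0.558046) = 1.572326
  x_2 = 0.558046 - (-0.014280)/1.572326 = 0.567128
Iteration 3:
  f(0.567128) = -0.000024
  f'(0.567128) = 1.567152
  x_3 = 0.567128 - (-0.000024)/1.567152 = 0.567143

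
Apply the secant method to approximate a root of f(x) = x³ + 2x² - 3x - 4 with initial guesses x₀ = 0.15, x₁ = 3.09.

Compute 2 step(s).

f(x) = x³ + 2x² - 3x - 4
x₀ = 0.15, x₁ = 3.09

Secant formula: x_{n+1} = x_n - f(x_n)(x_n - x_{n-1})/(f(x_n) - f(x_{n-1}))

Iteration 1:
  f(0.150000) = -4.401625
  f(3.090000) = 35.329829
  x_2 = 3.090000 - 35.329829×(3.090000 - 0.150000)/(35.329829 - (-4.401625))
       = 0.475706
Iteration 2:
  f(3.090000) = 35.329829
  f(0.475706) = -4.866875
  x_3 = 0.475706 - (-4.866875)×(0.475706 - 3.090000)/(-4.866875 - 35.329829)
       = 0.792236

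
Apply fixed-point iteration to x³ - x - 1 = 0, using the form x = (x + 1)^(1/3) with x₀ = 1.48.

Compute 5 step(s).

Equation: x³ - x - 1 = 0
Fixed-point form: x = (x + 1)^(1/3)
x₀ = 1.48

x_1 = g(1.480000) = 1.353580
x_2 = g(1.353580) = 1.330178
x_3 = g(1.330178) = 1.325754
x_4 = g(1.325754) = 1.324915
x_5 = g(1.324915) = 1.324755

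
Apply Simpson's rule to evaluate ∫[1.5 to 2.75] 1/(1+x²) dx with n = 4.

f(x) = 1/(1+x²)
a = 1.5, b = 2.75, n = 4
h = (b - a)/n = 0.312500

Simpson's rule: (h/3)[f(x₀) + 4f(x₁) + 2f(x₂) + ... + f(xₙ)]

x_0 = 1.5000, f(x_0) = 0.307692, coefficient = 1
x_1 = 1.8125, f(x_1) = 0.233364, coefficient = 4
x_2 = 2.1250, f(x_2) = 0.181303, coefficient = 2
x_3 = 2.4375, f(x_3) = 0.144063, coefficient = 4
x_4 = 2.7500, f(x_4) = 0.116788, coefficient = 1

I ≈ (0.312500/3) × 2.296794 = 0.239249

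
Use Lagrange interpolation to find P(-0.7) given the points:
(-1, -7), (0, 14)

Lagrange interpolation formula:
P(x) = Σ yᵢ × Lᵢ(x)
where Lᵢ(x) = Π_{j≠i} (x - xⱼ)/(xᵢ - xⱼ)

L_0(-0.7) = (-0.7 - 0)/(-1 - 0) = 0.700000
L_1(-0.7) = (-0.7 - (-1))/(0 - (-1)) = 0.300000

P(-0.7) = (-7)×L_0(-0.7) + 14×L_1(-0.7)
P(-0.7) = -0.700000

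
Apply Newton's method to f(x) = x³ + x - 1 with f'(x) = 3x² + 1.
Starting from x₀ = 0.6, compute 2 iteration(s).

f(x) = x³ + x - 1
f'(x) = 3x² + 1
x₀ = 0.6

Newton-Raphson formula: x_{n+1} = x_n - f(x_n)/f'(x_n)

Iteration 1:
  f(0.600000) = -0.184000
  f'(0.600000) = 2.080000
  x_1 = 0.600000 - (-0.184000)/2.080000 = 0.688462
Iteration 2:
  f(0.688462) = 0.014778
  f'(0.688462) = 2.421938
  x_2 = 0.688462 - 0.014778/2.421938 = 0.682360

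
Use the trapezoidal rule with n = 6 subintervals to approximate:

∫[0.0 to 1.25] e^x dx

f(x) = e^x
a = 0.0, b = 1.25, n = 6
h = (b - a)/n = 0.208333

Trapezoidal rule: (h/2)[f(x₀) + 2f(x₁) + 2f(x₂) + ... + f(xₙ)]

x_0 = 0.0000, f(x_0) = 1.000000, coefficient = 1
x_1 = 0.2083, f(x_1) = 1.231624, coefficient = 2
x_2 = 0.4167, f(x_2) = 1.516897, coefficient = 2
x_3 = 0.6250, f(x_3) = 1.868246, coefficient = 2
x_4 = 0.8333, f(x_4) = 2.300976, coefficient = 2
x_5 = 1.0417, f(x_5) = 2.833936, coefficient = 2
x_6 = 1.2500, f(x_6) = 3.490343, coefficient = 1

I ≈ (0.208333/2) × 23.993700 = 2.499344
Exact value: 2.490343
Error: 0.009001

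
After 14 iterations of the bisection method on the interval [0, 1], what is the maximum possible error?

Bisection error bound: |error| ≤ (b-a)/2^n
|error| ≤ (1 - 0)/2^14 = 1/2^14
|error| ≤ 0.0000610352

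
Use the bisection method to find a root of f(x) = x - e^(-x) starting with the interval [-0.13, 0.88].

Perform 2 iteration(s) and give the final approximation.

f(x) = x - e^(-x)
Initial interval: [-0.13, 0.88]

Iteration 1:
  c_1 = (-0.130000 + 0.880000)/2 = 0.375000
  f(c_1) = f(0.375000) = -0.312289
  f(a) × f(c) ≥ 0, new interval: [0.375000, 0.880000]
Iteration 2:
  c_2 = (0.375000 + 0.880000)/2 = 0.627500
  f(c_2) = f(0.627500) = 0.093575
  f(a) × f(c) < 0, new interval: [0.375000, 0.627500]

After 2 iteration(s), the approximation is c_2 = 0.627500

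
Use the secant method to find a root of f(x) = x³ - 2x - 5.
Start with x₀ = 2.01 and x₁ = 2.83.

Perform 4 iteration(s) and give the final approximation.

f(x) = x³ - 2x - 5
x₀ = 2.01, x₁ = 2.83

Secant formula: x_{n+1} = x_n - f(x_n)(x_n - x_{n-1})/(f(x_n) - f(x_{n-1}))

Iteration 1:
  f(2.010000) = -0.899399
  f(2.830000) = 12.005187
  x_2 = 2.830000 - 12.005187×(2.830000 - 2.010000)/(12.005187 - (-0.899399))
       = 2.067151
Iteration 2:
  f(2.830000) = 12.005187
  f(2.067151) = -0.301134
  x_3 = 2.067151 - (-0.301134)×(2.067151 - 2.830000)/(-0.301134 - 12.005187)
       = 2.085818
Iteration 3:
  f(2.067151) = -0.301134
  f(2.085818) = -0.097004
  x_4 = 2.085818 - (-0.097004)×(2.085818 - 2.067151)/(-0.097004 - (-0.301134))
       = 2.094688
Iteration 4:
  f(2.085818) = -0.097004
  f(2.094688) = 0.001526
  x_5 = 2.094688 - 0.001526×(2.094688 - 2.085818)/(0.001526 - (-0.097004))
       = 2.094551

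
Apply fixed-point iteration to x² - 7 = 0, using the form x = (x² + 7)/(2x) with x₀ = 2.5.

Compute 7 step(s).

Equation: x² - 7 = 0
Fixed-point form: x = (x² + 7)/(2x)
x₀ = 2.5

x_1 = g(2.500000) = 2.650000
x_2 = g(2.650000) = 2.645755
x_3 = g(2.645755) = 2.645751
x_4 = g(2.645751) = 2.645751
x_5 = g(2.645751) = 2.645751
x_6 = g(2.645751) = 2.645751
x_7 = g(2.645751) = 2.645751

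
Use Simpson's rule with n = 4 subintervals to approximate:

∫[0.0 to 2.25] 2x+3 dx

f(x) = 2x+3
a = 0.0, b = 2.25, n = 4
h = (b - a)/n = 0.562500

Simpson's rule: (h/3)[f(x₀) + 4f(x₁) + 2f(x₂) + ... + f(xₙ)]

x_0 = 0.0000, f(x_0) = 3.000000, coefficient = 1
x_1 = 0.5625, f(x_1) = 4.125000, coefficient = 4
x_2 = 1.1250, f(x_2) = 5.250000, coefficient = 2
x_3 = 1.6875, f(x_3) = 6.375000, coefficient = 4
x_4 = 2.2500, f(x_4) = 7.500000, coefficient = 1

I ≈ (0.562500/3) × 63.000000 = 11.812500
Exact value: 11.812500
Error: 0.000000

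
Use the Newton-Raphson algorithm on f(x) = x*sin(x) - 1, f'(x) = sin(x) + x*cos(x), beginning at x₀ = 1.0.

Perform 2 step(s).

f(x) = x*sin(x) - 1
f'(x) = sin(x) + x*cos(x)
x₀ = 1.0

Newton-Raphson formula: x_{n+1} = x_n - f(x_n)/f'(x_n)

Iteration 1:
  f(1.000000) = -0.158529
  f'(1.000000) = 1.381773
  x_1 = 1.000000 - (-0.158529)/1.381773 = 1.114729
Iteration 2:
  f(1.114729) = 0.000794
  f'(1.114729) = 1.388741
  x_2 = 1.114729 - 0.000794/1.388741 = 1.114157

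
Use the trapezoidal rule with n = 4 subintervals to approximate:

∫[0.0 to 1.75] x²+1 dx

f(x) = x²+1
a = 0.0, b = 1.75, n = 4
h = (b - a)/n = 0.437500

Trapezoidal rule: (h/2)[f(x₀) + 2f(x₁) + 2f(x₂) + ... + f(xₙ)]

x_0 = 0.0000, f(x_0) = 1.000000, coefficient = 1
x_1 = 0.4375, f(x_1) = 1.191406, coefficient = 2
x_2 = 0.8750, f(x_2) = 1.765625, coefficient = 2
x_3 = 1.3125, f(x_3) = 2.722656, coefficient = 2
x_4 = 1.7500, f(x_4) = 4.062500, coefficient = 1

I ≈ (0.437500/2) × 16.421875 = 3.592285
Exact value: 3.536458
Error: 0.055827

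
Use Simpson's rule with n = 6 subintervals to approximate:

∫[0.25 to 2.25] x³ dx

f(x) = x³
a = 0.25, b = 2.25, n = 6
h = (b - a)/n = 0.333333

Simpson's rule: (h/3)[f(x₀) + 4f(x₁) + 2f(x₂) + ... + f(xₙ)]

x_0 = 0.2500, f(x_0) = 0.015625, coefficient = 1
x_1 = 0.5833, f(x_1) = 0.198495, coefficient = 4
x_2 = 0.9167, f(x_2) = 0.770255, coefficient = 2
x_3 = 1.2500, f(x_3) = 1.953125, coefficient = 4
x_4 = 1.5833, f(x_4) = 3.969329, coefficient = 2
x_5 = 1.9167, f(x_5) = 7.041088, coefficient = 4
x_6 = 2.2500, f(x_6) = 11.390625, coefficient = 1

I ≈ (0.333333/3) × 57.656250 = 6.406250
Exact value: 6.406250
Error: 0.000000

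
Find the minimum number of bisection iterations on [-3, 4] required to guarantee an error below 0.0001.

We need (b-a)/2^n ≤ 0.0001
(4 - (-3))/2^n ≤ 0.0001
7/2^n ≤ 0.0001
2^n ≥ 70000
n ≥ log₂(70000) = 16.10
n ≥ 17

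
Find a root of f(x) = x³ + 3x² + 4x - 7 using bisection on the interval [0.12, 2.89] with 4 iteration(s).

f(x) = x³ + 3x² + 4x - 7
Initial interval: [0.12, 2.89]

Iteration 1:
  c_1 = (0.120000 + 2.890000)/2 = 1.505000
  f(c_1) = f(1.505000) = 9.223938
  f(a) × f(c) < 0, new interval: [0.120000, 1.505000]
Iteration 2:
  c_2 = (0.120000 + 1.505000)/2 = 0.812500
  f(c_2) = f(0.812500) = -1.233154
  f(a) × f(c) ≥ 0, new interval: [0.812500, 1.505000]
Iteration 3:
  c_3 = (0.812500 + 1.505000)/2 = 1.158750
  f(c_3) = f(1.158750) = 3.218960
  f(a) × f(c) < 0, new interval: [0.812500, 1.158750]
Iteration 4:
  c_4 = (0.812500 + 1.158750)/2 = 0.985625
  f(c_4) = f(0.985625) = 0.814362
  f(a) × f(c) < 0, new interval: [0.812500, 0.985625]

After 4 iteration(s), the approximation is c_4 = 0.985625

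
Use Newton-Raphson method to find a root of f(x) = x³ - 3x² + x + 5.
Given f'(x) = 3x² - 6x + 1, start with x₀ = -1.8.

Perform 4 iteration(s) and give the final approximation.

f(x) = x³ - 3x² + x + 5
f'(x) = 3x² - 6x + 1
x₀ = -1.8

Newton-Raphson formula: x_{n+1} = x_n - f(x_n)/f'(x_n)

Iteration 1:
  f(-1.800000) = -12.352000
  f'(-1.800000) = 21.520000
  x_1 = -1.800000 - (-12.352000)/21.520000 = -1.226022
Iteration 2:
  f(-1.226022) = -2.578286
  f'(-1.226022) = 12.865526
  x_2 = -1.226022 - (-2.578286)/12.865526 = -1.025620
Iteration 3:
  f(-1.025620) = -0.260151
  f'(-1.025620) = 10.309404
  x_3 = -1.025620 - (-0.260151)/10.309404 = -1.000385
Iteration 4:
  f(-1.000385) = -0.003854
  f'(-1.000385) = 10.004624
  x_4 = -1.000385 - (-0.003854)/10.004624 = -1.000000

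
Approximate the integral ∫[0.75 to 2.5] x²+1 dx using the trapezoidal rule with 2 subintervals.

f(x) = x²+1
a = 0.75, b = 2.5, n = 2
h = (b - a)/n = 0.875000

Trapezoidal rule: (h/2)[f(x₀) + 2f(x₁) + 2f(x₂) + ... + f(xₙ)]

x_0 = 0.7500, f(x_0) = 1.562500, coefficient = 1
x_1 = 1.6250, f(x_1) = 3.640625, coefficient = 2
x_2 = 2.5000, f(x_2) = 7.250000, coefficient = 1

I ≈ (0.875000/2) × 16.093750 = 7.041016
Exact value: 6.817708
Error: 0.223307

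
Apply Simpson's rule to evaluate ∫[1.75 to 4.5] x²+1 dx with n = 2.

f(x) = x²+1
a = 1.75, b = 4.5, n = 2
h = (b - a)/n = 1.375000

Simpson's rule: (h/3)[f(x₀) + 4f(x₁) + 2f(x₂) + ... + f(xₙ)]

x_0 = 1.7500, f(x_0) = 4.062500, coefficient = 1
x_1 = 3.1250, f(x_1) = 10.765625, coefficient = 4
x_2 = 4.5000, f(x_2) = 21.250000, coefficient = 1

I ≈ (1.375000/3) × 68.375000 = 31.338542
Exact value: 31.338542
Error: 0.000000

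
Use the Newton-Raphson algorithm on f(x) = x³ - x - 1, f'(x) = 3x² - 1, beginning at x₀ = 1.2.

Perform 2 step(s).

f(x) = x³ - x - 1
f'(x) = 3x² - 1
x₀ = 1.2

Newton-Raphson formula: x_{n+1} = x_n - f(x_n)/f'(x_n)

Iteration 1:
  f(1.200000) = -0.472000
  f'(1.200000) = 3.320000
  x_1 = 1.200000 - (-0.472000)/3.320000 = 1.342169
Iteration 2:
  f(1.342169) = 0.075636
  f'(1.342169) = 4.404250
  x_2 = 1.342169 - 0.075636/4.404250 = 1.324995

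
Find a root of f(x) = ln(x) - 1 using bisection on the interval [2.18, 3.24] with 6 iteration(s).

f(x) = ln(x) - 1
Initial interval: [2.18, 3.24]

Iteration 1:
  c_1 = (2.180000 + 3.240000)/2 = 2.710000
  f(c_1) = f(2.710000) = -0.003051
  f(a) × f(c) ≥ 0, new interval: [2.710000, 3.240000]
Iteration 2:
  c_2 = (2.710000 + 3.240000)/2 = 2.975000
  f(c_2) = f(2.975000) = 0.090244
  f(a) × f(c) < 0, new interval: [2.710000, 2.975000]
Iteration 3:
  c_3 = (2.710000 + 2.975000)/2 = 2.842500
  f(c_3) = f(2.842500) = 0.044684
  f(a) × f(c) < 0, new interval: [2.710000, 2.842500]
Iteration 4:
  c_4 = (2.710000 + 2.842500)/2 = 2.776250
  f(c_4) = f(2.776250) = 0.021101
  f(a) × f(c) < 0, new interval: [2.710000, 2.776250]
Iteration 5:
  c_5 = (2.710000 + 2.776250)/2 = 2.743125
  f(c_5) = f(2.743125) = 0.009098
  f(a) × f(c) < 0, new interval: [2.710000, 2.743125]
Iteration 6:
  c_6 = (2.710000 + 2.743125)/2 = 2.726562
  f(c_6) = f(2.726562) = 0.003042
  f(a) × f(c) < 0, new interval: [2.710000, 2.726562]

After 6 iteration(s), the approximation is c_6 = 2.726562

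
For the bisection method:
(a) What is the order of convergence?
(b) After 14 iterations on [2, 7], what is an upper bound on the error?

(a) Bisection has linear (order 1) convergence; the error is halved each step.

(b) Error bound = (b-a)/2^n = (7 - 2)/2^{14}
    = 5/2^{14}

(a) 1 (linear); (b) error ≤ 3.05e-04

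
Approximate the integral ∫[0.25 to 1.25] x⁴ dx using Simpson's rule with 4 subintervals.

f(x) = x⁴
a = 0.25, b = 1.25, n = 4
h = (b - a)/n = 0.250000

Simpson's rule: (h/3)[f(x₀) + 4f(x₁) + 2f(x₂) + ... + f(xₙ)]

x_0 = 0.2500, f(x_0) = 0.003906, coefficient = 1
x_1 = 0.5000, f(x_1) = 0.062500, coefficient = 4
x_2 = 0.7500, f(x_2) = 0.316406, coefficient = 2
x_3 = 1.0000, f(x_3) = 1.000000, coefficient = 4
x_4 = 1.2500, f(x_4) = 2.441406, coefficient = 1

I ≈ (0.250000/3) × 7.328125 = 0.610677
Exact value: 0.610156
Error: 0.000521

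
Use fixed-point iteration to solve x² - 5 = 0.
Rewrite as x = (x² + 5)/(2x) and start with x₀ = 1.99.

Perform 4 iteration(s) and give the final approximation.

Equation: x² - 5 = 0
Fixed-point form: x = (x² + 5)/(2x)
x₀ = 1.99

x_1 = g(1.990000) = 2.251281
x_2 = g(2.251281) = 2.236119
x_3 = g(2.236119) = 2.236068
x_4 = g(2.236068) = 2.236068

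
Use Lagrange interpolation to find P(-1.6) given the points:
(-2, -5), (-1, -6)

Lagrange interpolation formula:
P(x) = Σ yᵢ × Lᵢ(x)
where Lᵢ(x) = Π_{j≠i} (x - xⱼ)/(xᵢ - xⱼ)

L_0(-1.6) = (-1.6 - (-1))/(-2 - (-1)) = 0.600000
L_1(-1.6) = (-1.6 - (-2))/(-1 - (-2)) = 0.400000

P(-1.6) = (-5)×L_0(-1.6) + (-6)×L_1(-1.6)
P(-1.6) = -5.400000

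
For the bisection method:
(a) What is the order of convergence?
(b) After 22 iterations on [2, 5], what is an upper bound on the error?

(a) Bisection has linear (order 1) convergence; the error is halved each step.

(b) Error bound = (b-a)/2^n = (5 - 2)/2^{22}
    = 3/2^{22}

(a) 1 (linear); (b) error ≤ 7.15e-07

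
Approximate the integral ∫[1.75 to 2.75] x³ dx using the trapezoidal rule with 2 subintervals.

f(x) = x³
a = 1.75, b = 2.75, n = 2
h = (b - a)/n = 0.500000

Trapezoidal rule: (h/2)[f(x₀) + 2f(x₁) + 2f(x₂) + ... + f(xₙ)]

x_0 = 1.7500, f(x_0) = 5.359375, coefficient = 1
x_1 = 2.2500, f(x_1) = 11.390625, coefficient = 2
x_2 = 2.7500, f(x_2) = 20.796875, coefficient = 1

I ≈ (0.500000/2) × 48.937500 = 12.234375
Exact value: 11.953125
Error: 0.281250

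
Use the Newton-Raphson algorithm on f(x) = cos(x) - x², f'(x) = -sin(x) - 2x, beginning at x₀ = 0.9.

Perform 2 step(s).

f(x) = cos(x) - x²
f'(x) = -sin(x) - 2x
x₀ = 0.9

Newton-Raphson formula: x_{n+1} = x_n - f(x_n)/f'(x_n)

Iteration 1:
  f(0.900000) = -0.188390
  f'(0.900000) = -2.583327
  x_1 = 0.900000 - (-0.188390)/(-2.583327) = 0.827075
Iteration 2:
  f(0.827075) = -0.007021
  f'(0.827075) = -2.390103
  x_2 = 0.827075 - (-0.007021)/(-2.390103) = 0.824137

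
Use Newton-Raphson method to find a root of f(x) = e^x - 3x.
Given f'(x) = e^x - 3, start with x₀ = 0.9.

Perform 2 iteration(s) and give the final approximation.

f(x) = e^x - 3x
f'(x) = e^x - 3
x₀ = 0.9

Newton-Raphson formula: x_{n+1} = x_n - f(x_n)/f'(x_n)

Iteration 1:
  f(0.900000) = -0.240397
  f'(0.900000) = -0.540397
  x_1 = 0.900000 - (-0.240397)/(-0.540397) = 0.455148
Iteration 2:
  f(0.455148) = 0.210963
  f'(0.455148) = -1.423594
  x_2 = 0.455148 - 0.210963/(-1.423594) = 0.603338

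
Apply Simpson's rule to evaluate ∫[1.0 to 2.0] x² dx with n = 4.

f(x) = x²
a = 1.0, b = 2.0, n = 4
h = (b - a)/n = 0.250000

Simpson's rule: (h/3)[f(x₀) + 4f(x₁) + 2f(x₂) + ... + f(xₙ)]

x_0 = 1.0000, f(x_0) = 1.000000, coefficient = 1
x_1 = 1.2500, f(x_1) = 1.562500, coefficient = 4
x_2 = 1.5000, f(x_2) = 2.250000, coefficient = 2
x_3 = 1.7500, f(x_3) = 3.062500, coefficient = 4
x_4 = 2.0000, f(x_4) = 4.000000, coefficient = 1

I ≈ (0.250000/3) × 28.000000 = 2.333333
Exact value: 2.333333
Error: 0.000000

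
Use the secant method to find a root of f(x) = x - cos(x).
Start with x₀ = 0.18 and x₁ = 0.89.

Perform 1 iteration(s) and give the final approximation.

f(x) = x - cos(x)
x₀ = 0.18, x₁ = 0.89

Secant formula: x_{n+1} = x_n - f(x_n)(x_n - x_{n-1})/(f(x_n) - f(x_{n-1}))

Iteration 1:
  f(0.180000) = -0.803844
  f(0.890000) = 0.260588
  x_2 = 0.890000 - 0.260588×(0.890000 - 0.180000)/(0.260588 - (-0.803844))
       = 0.716182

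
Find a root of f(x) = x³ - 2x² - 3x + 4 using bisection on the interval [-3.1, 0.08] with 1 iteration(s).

f(x) = x³ - 2x² - 3x + 4
Initial interval: [-3.1, 0.08]

Iteration 1:
  c_1 = (-3.100000 + 0.080000)/2 = -1.510000
  f(c_1) = f(-1.510000) = 0.526849
  f(a) × f(c) < 0, new interval: [-3.100000, -1.510000]

After 1 iteration(s), the approximation is c_1 = -1.510000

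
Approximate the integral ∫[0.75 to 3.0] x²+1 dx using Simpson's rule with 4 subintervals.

f(x) = x²+1
a = 0.75, b = 3.0, n = 4
h = (b - a)/n = 0.562500

Simpson's rule: (h/3)[f(x₀) + 4f(x₁) + 2f(x₂) + ... + f(xₙ)]

x_0 = 0.7500, f(x_0) = 1.562500, coefficient = 1
x_1 = 1.3125, f(x_1) = 2.722656, coefficient = 4
x_2 = 1.8750, f(x_2) = 4.515625, coefficient = 2
x_3 = 2.4375, f(x_3) = 6.941406, coefficient = 4
x_4 = 3.0000, f(x_4) = 10.000000, coefficient = 1

I ≈ (0.562500/3) × 59.250000 = 11.109375
Exact value: 11.109375
Error: 0.000000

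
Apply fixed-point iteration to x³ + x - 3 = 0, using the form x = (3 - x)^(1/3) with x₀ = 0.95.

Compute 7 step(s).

Equation: x³ + x - 3 = 0
Fixed-point form: x = (3 - x)^(1/3)
x₀ = 0.95

x_1 = g(0.950000) = 1.270334
x_2 = g(1.270334) = 1.200386
x_3 = g(1.200386) = 1.216354
x_4 = g(1.216354) = 1.212745
x_5 = g(1.212745) = 1.213563
x_6 = g(1.213563) = 1.213378
x_7 = g(1.213378) = 1.213419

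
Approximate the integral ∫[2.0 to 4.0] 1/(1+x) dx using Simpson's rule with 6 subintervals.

f(x) = 1/(1+x)
a = 2.0, b = 4.0, n = 6
h = (b - a)/n = 0.333333

Simpson's rule: (h/3)[f(x₀) + 4f(x₁) + 2f(x₂) + ... + f(xₙ)]

x_0 = 2.0000, f(x_0) = 0.333333, coefficient = 1
x_1 = 2.3333, f(x_1) = 0.300000, coefficient = 4
x_2 = 2.6667, f(x_2) = 0.272727, coefficient = 2
x_3 = 3.0000, f(x_3) = 0.250000, coefficient = 4
x_4 = 3.3333, f(x_4) = 0.230769, coefficient = 2
x_5 = 3.6667, f(x_5) = 0.214286, coefficient = 4
x_6 = 4.0000, f(x_6) = 0.200000, coefficient = 1

I ≈ (0.333333/3) × 4.597469 = 0.510830
Exact value: 0.510826
Error: 0.000004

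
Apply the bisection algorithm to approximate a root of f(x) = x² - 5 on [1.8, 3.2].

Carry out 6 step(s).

f(x) = x² - 5
Initial interval: [1.8, 3.2]

Iteration 1:
  c_1 = (1.800000 + 3.200000)/2 = 2.500000
  f(c_1) = f(2.500000) = 1.250000
  f(a) × f(c) < 0, new interval: [1.800000, 2.500000]
Iteration 2:
  c_2 = (1.800000 + 2.500000)/2 = 2.150000
  f(c_2) = f(2.150000) = -0.377500
  f(a) × f(c) ≥ 0, new interval: [2.150000, 2.500000]
Iteration 3:
  c_3 = (2.150000 + 2.500000)/2 = 2.325000
  f(c_3) = f(2.325000) = 0.405625
  f(a) × f(c) < 0, new interval: [2.150000, 2.325000]
Iteration 4:
  c_4 = (2.150000 + 2.325000)/2 = 2.237500
  f(c_4) = f(2.237500) = 0.006406
  f(a) × f(c) < 0, new interval: [2.150000, 2.237500]
Iteration 5:
  c_5 = (2.150000 + 2.237500)/2 = 2.193750
  f(c_5) = f(2.193750) = -0.187461
  f(a) × f(c) ≥ 0, new interval: [2.193750, 2.237500]
Iteration 6:
  c_6 = (2.193750 + 2.237500)/2 = 2.215625
  f(c_6) = f(2.215625) = -0.091006
  f(a) × f(c) ≥ 0, new interval: [2.215625, 2.237500]

After 6 iteration(s), the approximation is c_6 = 2.215625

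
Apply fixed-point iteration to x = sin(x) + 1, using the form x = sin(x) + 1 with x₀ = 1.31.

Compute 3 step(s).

Equation: x = sin(x) + 1
Fixed-point form: x = sin(x) + 1
x₀ = 1.31

x_1 = g(1.310000) = 1.966185
x_2 = g(1.966185) = 1.922847
x_3 = g(1.922847) = 1.938668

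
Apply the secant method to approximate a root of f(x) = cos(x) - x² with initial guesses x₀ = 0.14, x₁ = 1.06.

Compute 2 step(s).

f(x) = cos(x) - x²
x₀ = 0.14, x₁ = 1.06

Secant formula: x_{n+1} = x_n - f(x_n)(x_n - x_{n-1})/(f(x_n) - f(x_{n-1}))

Iteration 1:
  f(0.140000) = 0.970616
  f(1.060000) = -0.634728
  x_2 = 1.060000 - (-0.634728)×(1.060000 - 0.140000)/(-0.634728 - 0.970616)
       = 0.696246
Iteration 2:
  f(1.060000) = -0.634728
  f(0.696246) = 0.282496
  x_3 = 0.696246 - 0.282496×(0.696246 - 1.060000)/(0.282496 - (-0.634728))
       = 0.808279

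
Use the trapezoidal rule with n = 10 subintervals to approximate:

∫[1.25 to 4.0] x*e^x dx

f(x) = x*e^x
a = 1.25, b = 4.0, n = 10
h = (b - a)/n = 0.275000

Trapezoidal rule: (h/2)[f(x₀) + 2f(x₁) + 2f(x₂) + ... + f(xₙ)]

x_0 = 1.2500, f(x_0) = 4.362929, coefficient = 1
x_1 = 1.5250, f(x_1) = 7.007594, coefficient = 2
x_2 = 1.8000, f(x_2) = 10.889365, coefficient = 2
x_3 = 2.0750, f(x_3) = 16.526434, coefficient = 2
x_4 = 2.3500, f(x_4) = 24.641089, coefficient = 2
x_5 = 2.6250, f(x_5) = 36.237007, coefficient = 2
x_6 = 2.9000, f(x_6) = 52.705022, coefficient = 2
x_7 = 3.1750, f(x_7) = 75.967653, coefficient = 2
x_8 = 3.4500, f(x_8) = 108.676353, coefficient = 2
x_9 = 3.7250, f(x_9) = 154.480342, coefficient = 2
x_10 = 4.0000, f(x_10) = 218.392600, coefficient = 1

I ≈ (0.275000/2) × 1197.017248 = 164.589872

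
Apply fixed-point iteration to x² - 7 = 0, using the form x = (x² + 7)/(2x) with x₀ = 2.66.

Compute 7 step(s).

Equation: x² - 7 = 0
Fixed-point form: x = (x² + 7)/(2x)
x₀ = 2.66

x_1 = g(2.660000) = 2.645789
x_2 = g(2.645789) = 2.645751
x_3 = g(2.645751) = 2.645751
x_4 = g(2.645751) = 2.645751
x_5 = g(2.645751) = 2.645751
x_6 = g(2.645751) = 2.645751
x_7 = g(2.645751) = 2.645751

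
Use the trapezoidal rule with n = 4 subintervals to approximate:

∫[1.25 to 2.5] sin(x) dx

f(x) = sin(x)
a = 1.25, b = 2.5, n = 4
h = (b - a)/n = 0.312500

Trapezoidal rule: (h/2)[f(x₀) + 2f(x₁) + 2f(x₂) + ... + f(xₙ)]

x_0 = 1.2500, f(x_0) = 0.948985, coefficient = 1
x_1 = 1.5625, f(x_1) = 0.999966, coefficient = 2
x_2 = 1.8750, f(x_2) = 0.954086, coefficient = 2
x_3 = 2.1875, f(x_3) = 0.815789, coefficient = 2
x_4 = 2.5000, f(x_4) = 0.598472, coefficient = 1

I ≈ (0.312500/2) × 7.087138 = 1.107365
Exact value: 1.116466
Error: 0.009101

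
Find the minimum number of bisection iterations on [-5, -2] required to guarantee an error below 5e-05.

We need (b-a)/2^n ≤ 5e-05
(-2 - (-5))/2^n ≤ 5e-05
3/2^n ≤ 5e-05
2^n ≥ 60000
n ≥ log₂(60000) = 15.87
n ≥ 16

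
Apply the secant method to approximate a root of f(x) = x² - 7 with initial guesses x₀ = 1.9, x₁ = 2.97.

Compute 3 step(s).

f(x) = x² - 7
x₀ = 1.9, x₁ = 2.97

Secant formula: x_{n+1} = x_n - f(x_n)(x_n - x_{n-1})/(f(x_n) - f(x_{n-1}))

Iteration 1:
  f(1.900000) = -3.390000
  f(2.970000) = 1.820900
  x_2 = 2.970000 - 1.820900×(2.970000 - 1.900000)/(1.820900 - (-3.390000))
       = 2.596099
Iteration 2:
  f(2.970000) = 1.820900
  f(2.596099) = -0.260272
  x_3 = 2.596099 - (-0.260272)×(2.596099 - 2.970000)/(-0.260272 - 1.820900)
       = 2.642859
Iteration 3:
  f(2.596099) = -0.260272
  f(2.642859) = -0.015297
  x_4 = 2.642859 - (-0.015297)×(2.642859 - 2.596099)/(-0.015297 - (-0.260272))
       = 2.645779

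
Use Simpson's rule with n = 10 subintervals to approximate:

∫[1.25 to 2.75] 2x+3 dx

f(x) = 2x+3
a = 1.25, b = 2.75, n = 10
h = (b - a)/n = 0.150000

Simpson's rule: (h/3)[f(x₀) + 4f(x₁) + 2f(x₂) + ... + f(xₙ)]

x_0 = 1.2500, f(x_0) = 5.500000, coefficient = 1
x_1 = 1.4000, f(x_1) = 5.800000, coefficient = 4
x_2 = 1.5500, f(x_2) = 6.100000, coefficient = 2
x_3 = 1.7000, f(x_3) = 6.400000, coefficient = 4
x_4 = 1.8500, f(x_4) = 6.700000, coefficient = 2
x_5 = 2.0000, f(x_5) = 7.000000, coefficient = 4
x_6 = 2.1500, f(x_6) = 7.300000, coefficient = 2
x_7 = 2.3000, f(x_7) = 7.600000, coefficient = 4
x_8 = 2.4500, f(x_8) = 7.900000, coefficient = 2
x_9 = 2.6000, f(x_9) = 8.200000, coefficient = 4
x_10 = 2.7500, f(x_10) = 8.500000, coefficient = 1

I ≈ (0.150000/3) × 210.000000 = 10.500000
Exact value: 10.500000
Error: 0.000000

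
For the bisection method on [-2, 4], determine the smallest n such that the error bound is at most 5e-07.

We need (b-a)/2^n ≤ 5e-07
(4 - (-2))/2^n ≤ 5e-07
6/2^n ≤ 5e-07
2^n ≥ 12000000
n ≥ log₂(12000000) = 23.52
n ≥ 24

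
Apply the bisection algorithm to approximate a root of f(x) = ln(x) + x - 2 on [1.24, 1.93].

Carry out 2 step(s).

f(x) = ln(x) + x - 2
Initial interval: [1.24, 1.93]

Iteration 1:
  c_1 = (1.240000 + 1.930000)/2 = 1.585000
  f(c_1) = f(1.585000) = 0.045584
  f(a) × f(c) < 0, new interval: [1.240000, 1.585000]
Iteration 2:
  c_2 = (1.240000 + 1.585000)/2 = 1.412500
  f(c_2) = f(1.412500) = -0.242139
  f(a) × f(c) ≥ 0, new interval: [1.412500, 1.585000]

After 2 iteration(s), the approximation is c_2 = 1.412500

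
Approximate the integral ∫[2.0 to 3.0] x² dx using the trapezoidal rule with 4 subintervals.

f(x) = x²
a = 2.0, b = 3.0, n = 4
h = (b - a)/n = 0.250000

Trapezoidal rule: (h/2)[f(x₀) + 2f(x₁) + 2f(x₂) + ... + f(xₙ)]

x_0 = 2.0000, f(x_0) = 4.000000, coefficient = 1
x_1 = 2.2500, f(x_1) = 5.062500, coefficient = 2
x_2 = 2.5000, f(x_2) = 6.250000, coefficient = 2
x_3 = 2.7500, f(x_3) = 7.562500, coefficient = 2
x_4 = 3.0000, f(x_4) = 9.000000, coefficient = 1

I ≈ (0.250000/2) × 50.750000 = 6.343750
Exact value: 6.333333
Error: 0.010417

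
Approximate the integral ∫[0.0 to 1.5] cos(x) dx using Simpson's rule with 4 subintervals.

f(x) = cos(x)
a = 0.0, b = 1.5, n = 4
h = (b - a)/n = 0.375000

Simpson's rule: (h/3)[f(x₀) + 4f(x₁) + 2f(x₂) + ... + f(xₙ)]

x_0 = 0.0000, f(x_0) = 1.000000, coefficient = 1
x_1 = 0.3750, f(x_1) = 0.930508, coefficient = 4
x_2 = 0.7500, f(x_2) = 0.731689, coefficient = 2
x_3 = 1.1250, f(x_3) = 0.431177, coefficient = 4
x_4 = 1.5000, f(x_4) = 0.070737, coefficient = 1

I ≈ (0.375000/3) × 7.980851 = 0.997606
Exact value: 0.997495
Error: 0.000111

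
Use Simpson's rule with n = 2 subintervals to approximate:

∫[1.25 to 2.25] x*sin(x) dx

f(x) = x*sin(x)
a = 1.25, b = 2.25, n = 2
h = (b - a)/n = 0.500000

Simpson's rule: (h/3)[f(x₀) + 4f(x₁) + 2f(x₂) + ... + f(xₙ)]

x_0 = 1.2500, f(x_0) = 1.186231, coefficient = 1
x_1 = 1.7500, f(x_1) = 1.721975, coefficient = 4
x_2 = 2.2500, f(x_2) = 1.750665, coefficient = 1

I ≈ (0.500000/3) × 9.824797 = 1.637466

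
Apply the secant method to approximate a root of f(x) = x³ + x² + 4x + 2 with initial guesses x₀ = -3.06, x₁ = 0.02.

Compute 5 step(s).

f(x) = x³ + x² + 4x + 2
x₀ = -3.06, x₁ = 0.02

Secant formula: x_{n+1} = x_n - f(x_n)(x_n - x_{n-1})/(f(x_n) - f(x_{n-1}))

Iteration 1:
  f(-3.060000) = -29.529016
  f(0.020000) = 2.080408
  x_2 = 0.020000 - 2.080408×(0.020000 - (-3.060000))/(2.080408 - (-29.529016))
       = -0.182713
Iteration 2:
  f(0.020000) = 2.080408
  f(-0.182713) = 1.296431
  x_3 = -0.182713 - 1.296431×(-0.182713 - 0.020000)/(1.296431 - 2.080408)
       = -0.517932
Iteration 3:
  f(-0.182713) = 1.296431
  f(-0.517932) = 0.057588
  x_4 = -0.517932 - 0.057588×(-0.517932 - (-0.182713))/(0.057588 - 1.296431)
       = -0.533515
Iteration 4:
  f(-0.517932) = 0.057588
  f(-0.533515) = -0.001280
  x_5 = -0.533515 - (-0.001280)×(-0.533515 - (-0.517932))/(-0.001280 - 0.057588)
       = -0.533176
Iteration 5:
  f(-0.533515) = -0.001280
  f(-0.533176) = 0.000003
  x_6 = -0.533176 - 0.000003×(-0.533176 - (-0.533515))/(0.000003 - (-0.001280))
       = -0.533177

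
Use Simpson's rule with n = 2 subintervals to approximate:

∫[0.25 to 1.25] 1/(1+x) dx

f(x) = 1/(1+x)
a = 0.25, b = 1.25, n = 2
h = (b - a)/n = 0.500000

Simpson's rule: (h/3)[f(x₀) + 4f(x₁) + 2f(x₂) + ... + f(xₙ)]

x_0 = 0.2500, f(x_0) = 0.800000, coefficient = 1
x_1 = 0.7500, f(x_1) = 0.571429, coefficient = 4
x_2 = 1.2500, f(x_2) = 0.444444, coefficient = 1

I ≈ (0.500000/3) × 3.530159 = 0.588360
Exact value: 0.587787
Error: 0.000573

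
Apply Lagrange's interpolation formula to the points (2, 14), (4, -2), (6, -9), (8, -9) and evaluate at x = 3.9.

Lagrange interpolation formula:
P(x) = Σ yᵢ × Lᵢ(x)
where Lᵢ(x) = Π_{j≠i} (x - xⱼ)/(xᵢ - xⱼ)

L_0(3.9) = (3.9 - 4)/(2 - 4) × (3.9 - 6)/(2 - 6) × (3.9 - 8)/(2 - 8) = 0.017938
L_1(3.9) = (3.9 - 2)/(4 - 2) × (3.9 - 6)/(4 - 6) × (3.9 - 8)/(4 - 8) = 1.022437
L_2(3.9) = (3.9 - 2)/(6 - 2) × (3.9 - 4)/(6 - 4) × (3.9 - 8)/(6 - 8) = -0.048688
L_3(3.9) = (3.9 - 2)/(8 - 2) × (3.9 - 4)/(8 - 4) × (3.9 - 6)/(8 - 6) = 0.008313

P(3.9) = 14×L_0(3.9) + (-2)×L_1(3.9) + (-9)×L_2(3.9) + (-9)×L_3(3.9)
P(3.9) = -1.430375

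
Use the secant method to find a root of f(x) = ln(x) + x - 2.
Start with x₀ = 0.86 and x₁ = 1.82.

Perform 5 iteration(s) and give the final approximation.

f(x) = ln(x) + x - 2
x₀ = 0.86, x₁ = 1.82

Secant formula: x_{n+1} = x_n - f(x_n)(x_n - x_{n-1})/(f(x_n) - f(x_{n-1}))

Iteration 1:
  f(0.860000) = -1.290823
  f(1.820000) = 0.418837
  x_2 = 1.820000 - 0.418837×(1.820000 - 0.860000)/(0.418837 - (-1.290823))
       = 1.584817
Iteration 2:
  f(1.820000) = 0.418837
  f(1.584817) = 0.045286
  x_3 = 1.584817 - 0.045286×(1.584817 - 1.820000)/(0.045286 - 0.418837)
       = 1.556306
Iteration 3:
  f(1.584817) = 0.045286
  f(1.556306) = -0.001380
  x_4 = 1.556306 - (-0.001380)×(1.556306 - 1.584817)/(-0.001380 - 0.045286)
       = 1.557148
Iteration 4:
  f(1.556306) = -0.001380
  f(1.557148) = 0.000005
  x_5 = 1.557148 - 0.000005×(1.557148 - 1.556306)/(0.000005 - (-0.001380))
       = 1.557146
Iteration 5:
  f(1.557148) = 0.000005
  f(1.557146) = 0.000000
  x_6 = 1.557146 - 0.000000×(1.557146 - 1.557148)/(0.000000 - 0.000005)
       = 1.557146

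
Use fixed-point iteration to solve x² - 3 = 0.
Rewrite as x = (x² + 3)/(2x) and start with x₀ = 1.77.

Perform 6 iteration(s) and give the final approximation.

Equation: x² - 3 = 0
Fixed-point form: x = (x² + 3)/(2x)
x₀ = 1.77

x_1 = g(1.770000) = 1.732458
x_2 = g(1.732458) = 1.732051
x_3 = g(1.732051) = 1.732051
x_4 = g(1.732051) = 1.732051
x_5 = g(1.732051) = 1.732051
x_6 = g(1.732051) = 1.732051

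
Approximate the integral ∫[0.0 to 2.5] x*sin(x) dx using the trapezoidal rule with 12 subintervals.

f(x) = x*sin(x)
a = 0.0, b = 2.5, n = 12
h = (b - a)/n = 0.208333

Trapezoidal rule: (h/2)[f(x₀) + 2f(x₁) + 2f(x₂) + ... + f(xₙ)]

x_0 = 0.0000, f(x_0) = 0.000000, coefficient = 1
x_1 = 0.2083, f(x_1) = 0.043089, coefficient = 2
x_2 = 0.4167, f(x_2) = 0.168631, coefficient = 2
x_3 = 0.6250, f(x_3) = 0.365686, coefficient = 2
x_4 = 0.8333, f(x_4) = 0.616814, coefficient = 2
x_5 = 1.0417, f(x_5) = 0.899215, coefficient = 2
x_6 = 1.2500, f(x_6) = 1.186231, coefficient = 2
x_7 = 1.4583, f(x_7) = 1.449121, coefficient = 2
x_8 = 1.6667, f(x_8) = 1.659013, coefficient = 2
x_9 = 1.8750, f(x_9) = 1.788911, coefficient = 2
x_10 = 2.0833, f(x_10) = 1.815632, coefficient = 2
x_11 = 2.2917, f(x_11) = 1.721572, coefficient = 2
x_12 = 2.5000, f(x_12) = 1.496180, coefficient = 1

I ≈ (0.208333/2) × 24.924011 = 2.596251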